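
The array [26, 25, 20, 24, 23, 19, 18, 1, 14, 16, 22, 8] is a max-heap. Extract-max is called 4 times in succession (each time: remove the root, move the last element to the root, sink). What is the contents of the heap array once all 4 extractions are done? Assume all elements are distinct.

[22, 16, 20, 14, 8, 19, 18, 1]

extract-max #1 returns 26:
  remove root 26; move last element 8 to root → [8, 25, 20, 24, 23, 19, 18, 1, 14, 16, 22]
  8 vs larger child 25 at index 1, swap → [25, 8, 20, 24, 23, 19, 18, 1, 14, 16, 22]
  8 vs larger child 24 at index 3, swap → [25, 24, 20, 8, 23, 19, 18, 1, 14, 16, 22]
  8 vs larger child 14 at index 8, swap → [25, 24, 20, 14, 23, 19, 18, 1, 8, 16, 22]
extract-max #2 returns 25:
  remove root 25; move last element 22 to root → [22, 24, 20, 14, 23, 19, 18, 1, 8, 16]
  22 vs larger child 24 at index 1, swap → [24, 22, 20, 14, 23, 19, 18, 1, 8, 16]
  22 vs larger child 23 at index 4, swap → [24, 23, 20, 14, 22, 19, 18, 1, 8, 16]
extract-max #3 returns 24:
  remove root 24; move last element 16 to root → [16, 23, 20, 14, 22, 19, 18, 1, 8]
  16 vs larger child 23 at index 1, swap → [23, 16, 20, 14, 22, 19, 18, 1, 8]
  16 vs larger child 22 at index 4, swap → [23, 22, 20, 14, 16, 19, 18, 1, 8]
extract-max #4 returns 23:
  remove root 23; move last element 8 to root → [8, 22, 20, 14, 16, 19, 18, 1]
  8 vs larger child 22 at index 1, swap → [22, 8, 20, 14, 16, 19, 18, 1]
  8 vs larger child 16 at index 4, swap → [22, 16, 20, 14, 8, 19, 18, 1]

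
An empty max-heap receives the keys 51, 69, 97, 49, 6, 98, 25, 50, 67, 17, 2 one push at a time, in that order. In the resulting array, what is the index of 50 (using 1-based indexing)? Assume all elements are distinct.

9

Insert 51:
  append 51 at index 1 → [51] (no swap needed)
Insert 69:
  append 69 at index 2 → [51, 69]
  69 > parent 51 at index 1, swap → [69, 51]
Insert 97:
  append 97 at index 3 → [69, 51, 97]
  97 > parent 69 at index 1, swap → [97, 51, 69]
Insert 49:
  append 49 at index 4 → [97, 51, 69, 49] (no swap needed)
Insert 6:
  append 6 at index 5 → [97, 51, 69, 49, 6] (no swap needed)
Insert 98:
  append 98 at index 6 → [97, 51, 69, 49, 6, 98]
  98 > parent 69 at index 3, swap → [97, 51, 98, 49, 6, 69]
  98 > parent 97 at index 1, swap → [98, 51, 97, 49, 6, 69]
Insert 25:
  append 25 at index 7 → [98, 51, 97, 49, 6, 69, 25] (no swap needed)
Insert 50:
  append 50 at index 8 → [98, 51, 97, 49, 6, 69, 25, 50]
  50 > parent 49 at index 4, swap → [98, 51, 97, 50, 6, 69, 25, 49]
Insert 67:
  append 67 at index 9 → [98, 51, 97, 50, 6, 69, 25, 49, 67]
  67 > parent 50 at index 4, swap → [98, 51, 97, 67, 6, 69, 25, 49, 50]
  67 > parent 51 at index 2, swap → [98, 67, 97, 51, 6, 69, 25, 49, 50]
Insert 17:
  append 17 at index 10 → [98, 67, 97, 51, 6, 69, 25, 49, 50, 17]
  17 > parent 6 at index 5, swap → [98, 67, 97, 51, 17, 69, 25, 49, 50, 6]
Insert 2:
  append 2 at index 11 → [98, 67, 97, 51, 17, 69, 25, 49, 50, 6, 2] (no swap needed)
resulting array: [98, 67, 97, 51, 17, 69, 25, 49, 50, 6, 2]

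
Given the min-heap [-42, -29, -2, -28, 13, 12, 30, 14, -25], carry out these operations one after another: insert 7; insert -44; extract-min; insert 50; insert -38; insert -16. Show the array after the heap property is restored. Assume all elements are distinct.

insert 7:
  append 7 at index 9 → [-42, -29, -2, -28, 13, 12, 30, 14, -25, 7]
  7 < parent 13 at index 4, swap → [-42, -29, -2, -28, 7, 12, 30, 14, -25, 13]
insert -44:
  append -44 at index 10 → [-42, -29, -2, -28, 7, 12, 30, 14, -25, 13, -44]
  -44 < parent 7 at index 4, swap → [-42, -29, -2, -28, -44, 12, 30, 14, -25, 13, 7]
  -44 < parent -29 at index 1, swap → [-42, -44, -2, -28, -29, 12, 30, 14, -25, 13, 7]
  -44 < parent -42 at index 0, swap → [-44, -42, -2, -28, -29, 12, 30, 14, -25, 13, 7]
extract-min → returns -44:
  remove root -44; move last element 7 to root → [7, -42, -2, -28, -29, 12, 30, 14, -25, 13]
  7 vs smaller child -42 at index 1, swap → [-42, 7, -2, -28, -29, 12, 30, 14, -25, 13]
  7 vs smaller child -29 at index 4, swap → [-42, -29, -2, -28, 7, 12, 30, 14, -25, 13]
insert 50:
  append 50 at index 10 → [-42, -29, -2, -28, 7, 12, 30, 14, -25, 13, 50] (no swap needed)
insert -38:
  append -38 at index 11 → [-42, -29, -2, -28, 7, 12, 30, 14, -25, 13, 50, -38]
  -38 < parent 12 at index 5, swap → [-42, -29, -2, -28, 7, -38, 30, 14, -25, 13, 50, 12]
  -38 < parent -2 at index 2, swap → [-42, -29, -38, -28, 7, -2, 30, 14, -25, 13, 50, 12]
insert -16:
  append -16 at index 12 → [-42, -29, -38, -28, 7, -2, 30, 14, -25, 13, 50, 12, -16]
  -16 < parent -2 at index 5, swap → [-42, -29, -38, -28, 7, -16, 30, 14, -25, 13, 50, 12, -2]

[-42, -29, -38, -28, 7, -16, 30, 14, -25, 13, 50, 12, -2]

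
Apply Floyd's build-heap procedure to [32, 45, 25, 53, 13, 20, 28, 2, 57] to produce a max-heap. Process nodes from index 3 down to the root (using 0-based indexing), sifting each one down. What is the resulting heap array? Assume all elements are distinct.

sift down from index 3:
  53 vs larger child 57 at index 8, swap → [32, 45, 25, 57, 13, 20, 28, 2, 53]
sift down from index 2:
  25 vs larger child 28 at index 6, swap → [32, 45, 28, 57, 13, 20, 25, 2, 53]
sift down from index 1:
  45 vs larger child 57 at index 3, swap → [32, 57, 28, 45, 13, 20, 25, 2, 53]
  45 vs larger child 53 at index 8, swap → [32, 57, 28, 53, 13, 20, 25, 2, 45]
sift down from index 0:
  32 vs larger child 57 at index 1, swap → [57, 32, 28, 53, 13, 20, 25, 2, 45]
  32 vs larger child 53 at index 3, swap → [57, 53, 28, 32, 13, 20, 25, 2, 45]
  32 vs larger child 45 at index 8, swap → [57, 53, 28, 45, 13, 20, 25, 2, 32]

[57, 53, 28, 45, 13, 20, 25, 2, 32]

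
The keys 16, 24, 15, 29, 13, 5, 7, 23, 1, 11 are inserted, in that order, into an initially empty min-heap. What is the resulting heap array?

Insert 16:
  append 16 at index 0 → [16] (no swap needed)
Insert 24:
  append 24 at index 1 → [16, 24] (no swap needed)
Insert 15:
  append 15 at index 2 → [16, 24, 15]
  15 < parent 16 at index 0, swap → [15, 24, 16]
Insert 29:
  append 29 at index 3 → [15, 24, 16, 29] (no swap needed)
Insert 13:
  append 13 at index 4 → [15, 24, 16, 29, 13]
  13 < parent 24 at index 1, swap → [15, 13, 16, 29, 24]
  13 < parent 15 at index 0, swap → [13, 15, 16, 29, 24]
Insert 5:
  append 5 at index 5 → [13, 15, 16, 29, 24, 5]
  5 < parent 16 at index 2, swap → [13, 15, 5, 29, 24, 16]
  5 < parent 13 at index 0, swap → [5, 15, 13, 29, 24, 16]
Insert 7:
  append 7 at index 6 → [5, 15, 13, 29, 24, 16, 7]
  7 < parent 13 at index 2, swap → [5, 15, 7, 29, 24, 16, 13]
Insert 23:
  append 23 at index 7 → [5, 15, 7, 29, 24, 16, 13, 23]
  23 < parent 29 at index 3, swap → [5, 15, 7, 23, 24, 16, 13, 29]
Insert 1:
  append 1 at index 8 → [5, 15, 7, 23, 24, 16, 13, 29, 1]
  1 < parent 23 at index 3, swap → [5, 15, 7, 1, 24, 16, 13, 29, 23]
  1 < parent 15 at index 1, swap → [5, 1, 7, 15, 24, 16, 13, 29, 23]
  1 < parent 5 at index 0, swap → [1, 5, 7, 15, 24, 16, 13, 29, 23]
Insert 11:
  append 11 at index 9 → [1, 5, 7, 15, 24, 16, 13, 29, 23, 11]
  11 < parent 24 at index 4, swap → [1, 5, 7, 15, 11, 16, 13, 29, 23, 24]

[1, 5, 7, 15, 11, 16, 13, 29, 23, 24]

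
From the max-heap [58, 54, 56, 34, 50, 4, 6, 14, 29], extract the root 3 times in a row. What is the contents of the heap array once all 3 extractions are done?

[50, 34, 29, 6, 14, 4]

extract-max #1 returns 58:
  remove root 58; move last element 29 to root → [29, 54, 56, 34, 50, 4, 6, 14]
  29 vs larger child 56 at index 2, swap → [56, 54, 29, 34, 50, 4, 6, 14]
extract-max #2 returns 56:
  remove root 56; move last element 14 to root → [14, 54, 29, 34, 50, 4, 6]
  14 vs larger child 54 at index 1, swap → [54, 14, 29, 34, 50, 4, 6]
  14 vs larger child 50 at index 4, swap → [54, 50, 29, 34, 14, 4, 6]
extract-max #3 returns 54:
  remove root 54; move last element 6 to root → [6, 50, 29, 34, 14, 4]
  6 vs larger child 50 at index 1, swap → [50, 6, 29, 34, 14, 4]
  6 vs larger child 34 at index 3, swap → [50, 34, 29, 6, 14, 4]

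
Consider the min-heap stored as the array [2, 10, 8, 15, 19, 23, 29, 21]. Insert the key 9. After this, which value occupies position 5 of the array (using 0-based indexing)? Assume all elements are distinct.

append 9 at index 8 → [2, 10, 8, 15, 19, 23, 29, 21, 9]
9 < parent 15 at index 3, swap → [2, 10, 8, 9, 19, 23, 29, 21, 15]
9 < parent 10 at index 1, swap → [2, 9, 8, 10, 19, 23, 29, 21, 15]
resulting array: [2, 9, 8, 10, 19, 23, 29, 21, 15]

23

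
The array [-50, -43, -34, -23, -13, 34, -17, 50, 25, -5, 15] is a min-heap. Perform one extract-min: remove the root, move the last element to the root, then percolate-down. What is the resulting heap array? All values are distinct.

remove root -50; move last element 15 to root → [15, -43, -34, -23, -13, 34, -17, 50, 25, -5]
15 vs smaller child -43 at index 1, swap → [-43, 15, -34, -23, -13, 34, -17, 50, 25, -5]
15 vs smaller child -23 at index 3, swap → [-43, -23, -34, 15, -13, 34, -17, 50, 25, -5]

[-43, -23, -34, 15, -13, 34, -17, 50, 25, -5]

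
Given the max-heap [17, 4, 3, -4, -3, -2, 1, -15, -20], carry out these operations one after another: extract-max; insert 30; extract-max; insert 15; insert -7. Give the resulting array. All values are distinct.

[15, 4, 3, -3, -7, -2, 1, -15, -4, -20]

extract-max → returns 17:
  remove root 17; move last element -20 to root → [-20, 4, 3, -4, -3, -2, 1, -15]
  -20 vs larger child 4 at index 1, swap → [4, -20, 3, -4, -3, -2, 1, -15]
  -20 vs larger child -3 at index 4, swap → [4, -3, 3, -4, -20, -2, 1, -15]
insert 30:
  append 30 at index 8 → [4, -3, 3, -4, -20, -2, 1, -15, 30]
  30 > parent -4 at index 3, swap → [4, -3, 3, 30, -20, -2, 1, -15, -4]
  30 > parent -3 at index 1, swap → [4, 30, 3, -3, -20, -2, 1, -15, -4]
  30 > parent 4 at index 0, swap → [30, 4, 3, -3, -20, -2, 1, -15, -4]
extract-max → returns 30:
  remove root 30; move last element -4 to root → [-4, 4, 3, -3, -20, -2, 1, -15]
  -4 vs larger child 4 at index 1, swap → [4, -4, 3, -3, -20, -2, 1, -15]
  -4 vs larger child -3 at index 3, swap → [4, -3, 3, -4, -20, -2, 1, -15]
insert 15:
  append 15 at index 8 → [4, -3, 3, -4, -20, -2, 1, -15, 15]
  15 > parent -4 at index 3, swap → [4, -3, 3, 15, -20, -2, 1, -15, -4]
  15 > parent -3 at index 1, swap → [4, 15, 3, -3, -20, -2, 1, -15, -4]
  15 > parent 4 at index 0, swap → [15, 4, 3, -3, -20, -2, 1, -15, -4]
insert -7:
  append -7 at index 9 → [15, 4, 3, -3, -20, -2, 1, -15, -4, -7]
  -7 > parent -20 at index 4, swap → [15, 4, 3, -3, -7, -2, 1, -15, -4, -20]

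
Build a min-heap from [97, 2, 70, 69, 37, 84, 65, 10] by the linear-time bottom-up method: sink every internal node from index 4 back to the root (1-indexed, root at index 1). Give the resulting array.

sift down from index 4:
  69 vs only child 10 at index 8, swap → [97, 2, 70, 10, 37, 84, 65, 69]
sift down from index 3:
  70 vs smaller child 65 at index 7, swap → [97, 2, 65, 10, 37, 84, 70, 69]
sift down from index 2: already satisfies heap property
sift down from index 1:
  97 vs smaller child 2 at index 2, swap → [2, 97, 65, 10, 37, 84, 70, 69]
  97 vs smaller child 10 at index 4, swap → [2, 10, 65, 97, 37, 84, 70, 69]
  97 vs only child 69 at index 8, swap → [2, 10, 65, 69, 37, 84, 70, 97]

[2, 10, 65, 69, 37, 84, 70, 97]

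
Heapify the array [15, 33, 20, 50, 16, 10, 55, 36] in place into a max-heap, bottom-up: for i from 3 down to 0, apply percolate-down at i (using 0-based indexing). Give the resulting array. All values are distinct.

sift down from index 3: already satisfies heap property
sift down from index 2:
  20 vs larger child 55 at index 6, swap → [15, 33, 55, 50, 16, 10, 20, 36]
sift down from index 1:
  33 vs larger child 50 at index 3, swap → [15, 50, 55, 33, 16, 10, 20, 36]
  33 vs only child 36 at index 7, swap → [15, 50, 55, 36, 16, 10, 20, 33]
sift down from index 0:
  15 vs larger child 55 at index 2, swap → [55, 50, 15, 36, 16, 10, 20, 33]
  15 vs larger child 20 at index 6, swap → [55, 50, 20, 36, 16, 10, 15, 33]

[55, 50, 20, 36, 16, 10, 15, 33]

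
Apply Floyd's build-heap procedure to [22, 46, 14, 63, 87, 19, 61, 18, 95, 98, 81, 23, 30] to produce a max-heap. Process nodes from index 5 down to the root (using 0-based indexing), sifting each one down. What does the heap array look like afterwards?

sift down from index 5:
  19 vs larger child 30 at index 12, swap → [22, 46, 14, 63, 87, 30, 61, 18, 95, 98, 81, 23, 19]
sift down from index 4:
  87 vs larger child 98 at index 9, swap → [22, 46, 14, 63, 98, 30, 61, 18, 95, 87, 81, 23, 19]
sift down from index 3:
  63 vs larger child 95 at index 8, swap → [22, 46, 14, 95, 98, 30, 61, 18, 63, 87, 81, 23, 19]
sift down from index 2:
  14 vs larger child 61 at index 6, swap → [22, 46, 61, 95, 98, 30, 14, 18, 63, 87, 81, 23, 19]
sift down from index 1:
  46 vs larger child 98 at index 4, swap → [22, 98, 61, 95, 46, 30, 14, 18, 63, 87, 81, 23, 19]
  46 vs larger child 87 at index 9, swap → [22, 98, 61, 95, 87, 30, 14, 18, 63, 46, 81, 23, 19]
sift down from index 0:
  22 vs larger child 98 at index 1, swap → [98, 22, 61, 95, 87, 30, 14, 18, 63, 46, 81, 23, 19]
  22 vs larger child 95 at index 3, swap → [98, 95, 61, 22, 87, 30, 14, 18, 63, 46, 81, 23, 19]
  22 vs larger child 63 at index 8, swap → [98, 95, 61, 63, 87, 30, 14, 18, 22, 46, 81, 23, 19]

[98, 95, 61, 63, 87, 30, 14, 18, 22, 46, 81, 23, 19]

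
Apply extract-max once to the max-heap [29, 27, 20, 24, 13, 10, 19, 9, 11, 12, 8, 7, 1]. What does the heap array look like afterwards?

[27, 24, 20, 11, 13, 10, 19, 9, 1, 12, 8, 7]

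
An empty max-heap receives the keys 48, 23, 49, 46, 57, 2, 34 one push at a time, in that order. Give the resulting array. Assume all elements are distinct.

Insert 48:
  append 48 at index 0 → [48] (no swap needed)
Insert 23:
  append 23 at index 1 → [48, 23] (no swap needed)
Insert 49:
  append 49 at index 2 → [48, 23, 49]
  49 > parent 48 at index 0, swap → [49, 23, 48]
Insert 46:
  append 46 at index 3 → [49, 23, 48, 46]
  46 > parent 23 at index 1, swap → [49, 46, 48, 23]
Insert 57:
  append 57 at index 4 → [49, 46, 48, 23, 57]
  57 > parent 46 at index 1, swap → [49, 57, 48, 23, 46]
  57 > parent 49 at index 0, swap → [57, 49, 48, 23, 46]
Insert 2:
  append 2 at index 5 → [57, 49, 48, 23, 46, 2] (no swap needed)
Insert 34:
  append 34 at index 6 → [57, 49, 48, 23, 46, 2, 34] (no swap needed)

[57, 49, 48, 23, 46, 2, 34]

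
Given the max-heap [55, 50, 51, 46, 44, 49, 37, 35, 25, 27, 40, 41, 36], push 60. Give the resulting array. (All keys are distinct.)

[60, 50, 55, 46, 44, 49, 51, 35, 25, 27, 40, 41, 36, 37]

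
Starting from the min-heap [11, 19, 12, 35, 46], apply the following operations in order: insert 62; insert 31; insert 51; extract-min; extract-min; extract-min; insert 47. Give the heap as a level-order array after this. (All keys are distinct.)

[31, 35, 47, 51, 46, 62]

insert 62:
  append 62 at index 5 → [11, 19, 12, 35, 46, 62] (no swap needed)
insert 31:
  append 31 at index 6 → [11, 19, 12, 35, 46, 62, 31] (no swap needed)
insert 51:
  append 51 at index 7 → [11, 19, 12, 35, 46, 62, 31, 51] (no swap needed)
extract-min → returns 11:
  remove root 11; move last element 51 to root → [51, 19, 12, 35, 46, 62, 31]
  51 vs smaller child 12 at index 2, swap → [12, 19, 51, 35, 46, 62, 31]
  51 vs smaller child 31 at index 6, swap → [12, 19, 31, 35, 46, 62, 51]
extract-min → returns 12:
  remove root 12; move last element 51 to root → [51, 19, 31, 35, 46, 62]
  51 vs smaller child 19 at index 1, swap → [19, 51, 31, 35, 46, 62]
  51 vs smaller child 35 at index 3, swap → [19, 35, 31, 51, 46, 62]
extract-min → returns 19:
  remove root 19; move last element 62 to root → [62, 35, 31, 51, 46]
  62 vs smaller child 31 at index 2, swap → [31, 35, 62, 51, 46]
insert 47:
  append 47 at index 5 → [31, 35, 62, 51, 46, 47]
  47 < parent 62 at index 2, swap → [31, 35, 47, 51, 46, 62]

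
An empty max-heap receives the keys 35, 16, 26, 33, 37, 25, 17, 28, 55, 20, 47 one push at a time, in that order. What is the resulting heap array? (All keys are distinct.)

Insert 35:
  append 35 at index 0 → [35] (no swap needed)
Insert 16:
  append 16 at index 1 → [35, 16] (no swap needed)
Insert 26:
  append 26 at index 2 → [35, 16, 26] (no swap needed)
Insert 33:
  append 33 at index 3 → [35, 16, 26, 33]
  33 > parent 16 at index 1, swap → [35, 33, 26, 16]
Insert 37:
  append 37 at index 4 → [35, 33, 26, 16, 37]
  37 > parent 33 at index 1, swap → [35, 37, 26, 16, 33]
  37 > parent 35 at index 0, swap → [37, 35, 26, 16, 33]
Insert 25:
  append 25 at index 5 → [37, 35, 26, 16, 33, 25] (no swap needed)
Insert 17:
  append 17 at index 6 → [37, 35, 26, 16, 33, 25, 17] (no swap needed)
Insert 28:
  append 28 at index 7 → [37, 35, 26, 16, 33, 25, 17, 28]
  28 > parent 16 at index 3, swap → [37, 35, 26, 28, 33, 25, 17, 16]
Insert 55:
  append 55 at index 8 → [37, 35, 26, 28, 33, 25, 17, 16, 55]
  55 > parent 28 at index 3, swap → [37, 35, 26, 55, 33, 25, 17, 16, 28]
  55 > parent 35 at index 1, swap → [37, 55, 26, 35, 33, 25, 17, 16, 28]
  55 > parent 37 at index 0, swap → [55, 37, 26, 35, 33, 25, 17, 16, 28]
Insert 20:
  append 20 at index 9 → [55, 37, 26, 35, 33, 25, 17, 16, 28, 20] (no swap needed)
Insert 47:
  append 47 at index 10 → [55, 37, 26, 35, 33, 25, 17, 16, 28, 20, 47]
  47 > parent 33 at index 4, swap → [55, 37, 26, 35, 47, 25, 17, 16, 28, 20, 33]
  47 > parent 37 at index 1, swap → [55, 47, 26, 35, 37, 25, 17, 16, 28, 20, 33]

[55, 47, 26, 35, 37, 25, 17, 16, 28, 20, 33]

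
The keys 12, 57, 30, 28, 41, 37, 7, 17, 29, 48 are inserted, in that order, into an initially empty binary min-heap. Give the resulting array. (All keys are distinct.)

Insert 12:
  append 12 at index 0 → [12] (no swap needed)
Insert 57:
  append 57 at index 1 → [12, 57] (no swap needed)
Insert 30:
  append 30 at index 2 → [12, 57, 30] (no swap needed)
Insert 28:
  append 28 at index 3 → [12, 57, 30, 28]
  28 < parent 57 at index 1, swap → [12, 28, 30, 57]
Insert 41:
  append 41 at index 4 → [12, 28, 30, 57, 41] (no swap needed)
Insert 37:
  append 37 at index 5 → [12, 28, 30, 57, 41, 37] (no swap needed)
Insert 7:
  append 7 at index 6 → [12, 28, 30, 57, 41, 37, 7]
  7 < parent 30 at index 2, swap → [12, 28, 7, 57, 41, 37, 30]
  7 < parent 12 at index 0, swap → [7, 28, 12, 57, 41, 37, 30]
Insert 17:
  append 17 at index 7 → [7, 28, 12, 57, 41, 37, 30, 17]
  17 < parent 57 at index 3, swap → [7, 28, 12, 17, 41, 37, 30, 57]
  17 < parent 28 at index 1, swap → [7, 17, 12, 28, 41, 37, 30, 57]
Insert 29:
  append 29 at index 8 → [7, 17, 12, 28, 41, 37, 30, 57, 29] (no swap needed)
Insert 48:
  append 48 at index 9 → [7, 17, 12, 28, 41, 37, 30, 57, 29, 48] (no swap needed)

[7, 17, 12, 28, 41, 37, 30, 57, 29, 48]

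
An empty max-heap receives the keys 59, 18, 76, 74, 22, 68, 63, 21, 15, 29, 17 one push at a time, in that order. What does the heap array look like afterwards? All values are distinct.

Insert 59:
  append 59 at index 0 → [59] (no swap needed)
Insert 18:
  append 18 at index 1 → [59, 18] (no swap needed)
Insert 76:
  append 76 at index 2 → [59, 18, 76]
  76 > parent 59 at index 0, swap → [76, 18, 59]
Insert 74:
  append 74 at index 3 → [76, 18, 59, 74]
  74 > parent 18 at index 1, swap → [76, 74, 59, 18]
Insert 22:
  append 22 at index 4 → [76, 74, 59, 18, 22] (no swap needed)
Insert 68:
  append 68 at index 5 → [76, 74, 59, 18, 22, 68]
  68 > parent 59 at index 2, swap → [76, 74, 68, 18, 22, 59]
Insert 63:
  append 63 at index 6 → [76, 74, 68, 18, 22, 59, 63] (no swap needed)
Insert 21:
  append 21 at index 7 → [76, 74, 68, 18, 22, 59, 63, 21]
  21 > parent 18 at index 3, swap → [76, 74, 68, 21, 22, 59, 63, 18]
Insert 15:
  append 15 at index 8 → [76, 74, 68, 21, 22, 59, 63, 18, 15] (no swap needed)
Insert 29:
  append 29 at index 9 → [76, 74, 68, 21, 22, 59, 63, 18, 15, 29]
  29 > parent 22 at index 4, swap → [76, 74, 68, 21, 29, 59, 63, 18, 15, 22]
Insert 17:
  append 17 at index 10 → [76, 74, 68, 21, 29, 59, 63, 18, 15, 22, 17] (no swap needed)

[76, 74, 68, 21, 29, 59, 63, 18, 15, 22, 17]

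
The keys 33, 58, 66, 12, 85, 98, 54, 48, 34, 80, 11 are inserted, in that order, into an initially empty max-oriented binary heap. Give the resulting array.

Insert 33:
  append 33 at index 0 → [33] (no swap needed)
Insert 58:
  append 58 at index 1 → [33, 58]
  58 > parent 33 at index 0, swap → [58, 33]
Insert 66:
  append 66 at index 2 → [58, 33, 66]
  66 > parent 58 at index 0, swap → [66, 33, 58]
Insert 12:
  append 12 at index 3 → [66, 33, 58, 12] (no swap needed)
Insert 85:
  append 85 at index 4 → [66, 33, 58, 12, 85]
  85 > parent 33 at index 1, swap → [66, 85, 58, 12, 33]
  85 > parent 66 at index 0, swap → [85, 66, 58, 12, 33]
Insert 98:
  append 98 at index 5 → [85, 66, 58, 12, 33, 98]
  98 > parent 58 at index 2, swap → [85, 66, 98, 12, 33, 58]
  98 > parent 85 at index 0, swap → [98, 66, 85, 12, 33, 58]
Insert 54:
  append 54 at index 6 → [98, 66, 85, 12, 33, 58, 54] (no swap needed)
Insert 48:
  append 48 at index 7 → [98, 66, 85, 12, 33, 58, 54, 48]
  48 > parent 12 at index 3, swap → [98, 66, 85, 48, 33, 58, 54, 12]
Insert 34:
  append 34 at index 8 → [98, 66, 85, 48, 33, 58, 54, 12, 34] (no swap needed)
Insert 80:
  append 80 at index 9 → [98, 66, 85, 48, 33, 58, 54, 12, 34, 80]
  80 > parent 33 at index 4, swap → [98, 66, 85, 48, 80, 58, 54, 12, 34, 33]
  80 > parent 66 at index 1, swap → [98, 80, 85, 48, 66, 58, 54, 12, 34, 33]
Insert 11:
  append 11 at index 10 → [98, 80, 85, 48, 66, 58, 54, 12, 34, 33, 11] (no swap needed)

[98, 80, 85, 48, 66, 58, 54, 12, 34, 33, 11]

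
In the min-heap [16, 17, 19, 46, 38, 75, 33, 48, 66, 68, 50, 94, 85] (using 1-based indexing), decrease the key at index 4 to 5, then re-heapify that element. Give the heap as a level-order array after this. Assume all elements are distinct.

[5, 16, 19, 17, 38, 75, 33, 48, 66, 68, 50, 94, 85]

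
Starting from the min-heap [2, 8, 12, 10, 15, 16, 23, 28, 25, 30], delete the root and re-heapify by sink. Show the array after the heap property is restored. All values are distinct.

[8, 10, 12, 25, 15, 16, 23, 28, 30]

remove root 2; move last element 30 to root → [30, 8, 12, 10, 15, 16, 23, 28, 25]
30 vs smaller child 8 at index 1, swap → [8, 30, 12, 10, 15, 16, 23, 28, 25]
30 vs smaller child 10 at index 3, swap → [8, 10, 12, 30, 15, 16, 23, 28, 25]
30 vs smaller child 25 at index 8, swap → [8, 10, 12, 25, 15, 16, 23, 28, 30]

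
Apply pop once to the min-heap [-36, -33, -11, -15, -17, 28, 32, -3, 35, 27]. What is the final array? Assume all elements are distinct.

[-33, -17, -11, -15, 27, 28, 32, -3, 35]

remove root -36; move last element 27 to root → [27, -33, -11, -15, -17, 28, 32, -3, 35]
27 vs smaller child -33 at index 1, swap → [-33, 27, -11, -15, -17, 28, 32, -3, 35]
27 vs smaller child -17 at index 4, swap → [-33, -17, -11, -15, 27, 28, 32, -3, 35]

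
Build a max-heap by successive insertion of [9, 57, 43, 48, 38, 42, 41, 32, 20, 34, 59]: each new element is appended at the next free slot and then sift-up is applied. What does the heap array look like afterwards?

Insert 9:
  append 9 at index 0 → [9] (no swap needed)
Insert 57:
  append 57 at index 1 → [9, 57]
  57 > parent 9 at index 0, swap → [57, 9]
Insert 43:
  append 43 at index 2 → [57, 9, 43] (no swap needed)
Insert 48:
  append 48 at index 3 → [57, 9, 43, 48]
  48 > parent 9 at index 1, swap → [57, 48, 43, 9]
Insert 38:
  append 38 at index 4 → [57, 48, 43, 9, 38] (no swap needed)
Insert 42:
  append 42 at index 5 → [57, 48, 43, 9, 38, 42] (no swap needed)
Insert 41:
  append 41 at index 6 → [57, 48, 43, 9, 38, 42, 41] (no swap needed)
Insert 32:
  append 32 at index 7 → [57, 48, 43, 9, 38, 42, 41, 32]
  32 > parent 9 at index 3, swap → [57, 48, 43, 32, 38, 42, 41, 9]
Insert 20:
  append 20 at index 8 → [57, 48, 43, 32, 38, 42, 41, 9, 20] (no swap needed)
Insert 34:
  append 34 at index 9 → [57, 48, 43, 32, 38, 42, 41, 9, 20, 34] (no swap needed)
Insert 59:
  append 59 at index 10 → [57, 48, 43, 32, 38, 42, 41, 9, 20, 34, 59]
  59 > parent 38 at index 4, swap → [57, 48, 43, 32, 59, 42, 41, 9, 20, 34, 38]
  59 > parent 48 at index 1, swap → [57, 59, 43, 32, 48, 42, 41, 9, 20, 34, 38]
  59 > parent 57 at index 0, swap → [59, 57, 43, 32, 48, 42, 41, 9, 20, 34, 38]

[59, 57, 43, 32, 48, 42, 41, 9, 20, 34, 38]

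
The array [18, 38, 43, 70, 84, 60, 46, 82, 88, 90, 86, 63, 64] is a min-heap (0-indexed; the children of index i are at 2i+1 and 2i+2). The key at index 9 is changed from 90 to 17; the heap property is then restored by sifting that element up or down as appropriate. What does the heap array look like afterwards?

[17, 18, 43, 70, 38, 60, 46, 82, 88, 84, 86, 63, 64]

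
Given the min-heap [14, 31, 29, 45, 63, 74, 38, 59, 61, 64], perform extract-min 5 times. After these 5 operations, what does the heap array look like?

extract-min #1 returns 14:
  remove root 14; move last element 64 to root → [64, 31, 29, 45, 63, 74, 38, 59, 61]
  64 vs smaller child 29 at index 2, swap → [29, 31, 64, 45, 63, 74, 38, 59, 61]
  64 vs smaller child 38 at index 6, swap → [29, 31, 38, 45, 63, 74, 64, 59, 61]
extract-min #2 returns 29:
  remove root 29; move last element 61 to root → [61, 31, 38, 45, 63, 74, 64, 59]
  61 vs smaller child 31 at index 1, swap → [31, 61, 38, 45, 63, 74, 64, 59]
  61 vs smaller child 45 at index 3, swap → [31, 45, 38, 61, 63, 74, 64, 59]
  61 vs only child 59 at index 7, swap → [31, 45, 38, 59, 63, 74, 64, 61]
extract-min #3 returns 31:
  remove root 31; move last element 61 to root → [61, 45, 38, 59, 63, 74, 64]
  61 vs smaller child 38 at index 2, swap → [38, 45, 61, 59, 63, 74, 64]
extract-min #4 returns 38:
  remove root 38; move last element 64 to root → [64, 45, 61, 59, 63, 74]
  64 vs smaller child 45 at index 1, swap → [45, 64, 61, 59, 63, 74]
  64 vs smaller child 59 at index 3, swap → [45, 59, 61, 64, 63, 74]
extract-min #5 returns 45:
  remove root 45; move last element 74 to root → [74, 59, 61, 64, 63]
  74 vs smaller child 59 at index 1, swap → [59, 74, 61, 64, 63]
  74 vs smaller child 63 at index 4, swap → [59, 63, 61, 64, 74]

[59, 63, 61, 64, 74]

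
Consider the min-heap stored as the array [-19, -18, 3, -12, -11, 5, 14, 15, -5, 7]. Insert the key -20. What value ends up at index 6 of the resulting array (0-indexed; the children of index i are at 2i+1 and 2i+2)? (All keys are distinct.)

14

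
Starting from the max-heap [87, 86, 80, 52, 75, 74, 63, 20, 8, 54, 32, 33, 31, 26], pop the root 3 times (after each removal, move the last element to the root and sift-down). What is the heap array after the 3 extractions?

[75, 54, 74, 52, 32, 33, 63, 20, 8, 26, 31]

extract-max #1 returns 87:
  remove root 87; move last element 26 to root → [26, 86, 80, 52, 75, 74, 63, 20, 8, 54, 32, 33, 31]
  26 vs larger child 86 at index 1, swap → [86, 26, 80, 52, 75, 74, 63, 20, 8, 54, 32, 33, 31]
  26 vs larger child 75 at index 4, swap → [86, 75, 80, 52, 26, 74, 63, 20, 8, 54, 32, 33, 31]
  26 vs larger child 54 at index 9, swap → [86, 75, 80, 52, 54, 74, 63, 20, 8, 26, 32, 33, 31]
extract-max #2 returns 86:
  remove root 86; move last element 31 to root → [31, 75, 80, 52, 54, 74, 63, 20, 8, 26, 32, 33]
  31 vs larger child 80 at index 2, swap → [80, 75, 31, 52, 54, 74, 63, 20, 8, 26, 32, 33]
  31 vs larger child 74 at index 5, swap → [80, 75, 74, 52, 54, 31, 63, 20, 8, 26, 32, 33]
  31 vs only child 33 at index 11, swap → [80, 75, 74, 52, 54, 33, 63, 20, 8, 26, 32, 31]
extract-max #3 returns 80:
  remove root 80; move last element 31 to root → [31, 75, 74, 52, 54, 33, 63, 20, 8, 26, 32]
  31 vs larger child 75 at index 1, swap → [75, 31, 74, 52, 54, 33, 63, 20, 8, 26, 32]
  31 vs larger child 54 at index 4, swap → [75, 54, 74, 52, 31, 33, 63, 20, 8, 26, 32]
  31 vs larger child 32 at index 10, swap → [75, 54, 74, 52, 32, 33, 63, 20, 8, 26, 31]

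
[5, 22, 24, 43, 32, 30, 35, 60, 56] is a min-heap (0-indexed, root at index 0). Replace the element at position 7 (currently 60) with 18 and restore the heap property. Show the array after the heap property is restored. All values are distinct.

[5, 18, 24, 22, 32, 30, 35, 43, 56]

set index 7 from 60 to 18 → [5, 22, 24, 43, 32, 30, 35, 18, 56]
18 < parent 43 at index 3, swap → [5, 22, 24, 18, 32, 30, 35, 43, 56]
18 < parent 22 at index 1, swap → [5, 18, 24, 22, 32, 30, 35, 43, 56]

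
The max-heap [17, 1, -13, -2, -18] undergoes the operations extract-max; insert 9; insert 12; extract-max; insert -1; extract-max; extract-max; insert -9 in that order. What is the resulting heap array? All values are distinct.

extract-max → returns 17:
  remove root 17; move last element -18 to root → [-18, 1, -13, -2]
  -18 vs larger child 1 at index 1, swap → [1, -18, -13, -2]
  -18 vs only child -2 at index 3, swap → [1, -2, -13, -18]
insert 9:
  append 9 at index 4 → [1, -2, -13, -18, 9]
  9 > parent -2 at index 1, swap → [1, 9, -13, -18, -2]
  9 > parent 1 at index 0, swap → [9, 1, -13, -18, -2]
insert 12:
  append 12 at index 5 → [9, 1, -13, -18, -2, 12]
  12 > parent -13 at index 2, swap → [9, 1, 12, -18, -2, -13]
  12 > parent 9 at index 0, swap → [12, 1, 9, -18, -2, -13]
extract-max → returns 12:
  remove root 12; move last element -13 to root → [-13, 1, 9, -18, -2]
  -13 vs larger child 9 at index 2, swap → [9, 1, -13, -18, -2]
insert -1:
  append -1 at index 5 → [9, 1, -13, -18, -2, -1]
  -1 > parent -13 at index 2, swap → [9, 1, -1, -18, -2, -13]
extract-max → returns 9:
  remove root 9; move last element -13 to root → [-13, 1, -1, -18, -2]
  -13 vs larger child 1 at index 1, swap → [1, -13, -1, -18, -2]
  -13 vs larger child -2 at index 4, swap → [1, -2, -1, -18, -13]
extract-max → returns 1:
  remove root 1; move last element -13 to root → [-13, -2, -1, -18]
  -13 vs larger child -1 at index 2, swap → [-1, -2, -13, -18]
insert -9:
  append -9 at index 4 → [-1, -2, -13, -18, -9] (no swap needed)

[-1, -2, -13, -18, -9]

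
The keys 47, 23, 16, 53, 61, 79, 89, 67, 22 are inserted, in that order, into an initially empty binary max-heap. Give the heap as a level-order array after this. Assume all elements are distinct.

[89, 67, 79, 53, 47, 16, 61, 23, 22]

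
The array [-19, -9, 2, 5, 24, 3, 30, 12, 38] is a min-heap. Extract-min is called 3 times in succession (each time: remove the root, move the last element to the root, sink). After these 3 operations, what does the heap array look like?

extract-min #1 returns -19:
  remove root -19; move last element 38 to root → [38, -9, 2, 5, 24, 3, 30, 12]
  38 vs smaller child -9 at index 1, swap → [-9, 38, 2, 5, 24, 3, 30, 12]
  38 vs smaller child 5 at index 3, swap → [-9, 5, 2, 38, 24, 3, 30, 12]
  38 vs only child 12 at index 7, swap → [-9, 5, 2, 12, 24, 3, 30, 38]
extract-min #2 returns -9:
  remove root -9; move last element 38 to root → [38, 5, 2, 12, 24, 3, 30]
  38 vs smaller child 2 at index 2, swap → [2, 5, 38, 12, 24, 3, 30]
  38 vs smaller child 3 at index 5, swap → [2, 5, 3, 12, 24, 38, 30]
extract-min #3 returns 2:
  remove root 2; move last element 30 to root → [30, 5, 3, 12, 24, 38]
  30 vs smaller child 3 at index 2, swap → [3, 5, 30, 12, 24, 38]

[3, 5, 30, 12, 24, 38]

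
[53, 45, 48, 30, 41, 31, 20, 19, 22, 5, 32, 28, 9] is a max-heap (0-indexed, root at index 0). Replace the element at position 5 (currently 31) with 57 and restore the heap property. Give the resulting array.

[57, 45, 53, 30, 41, 48, 20, 19, 22, 5, 32, 28, 9]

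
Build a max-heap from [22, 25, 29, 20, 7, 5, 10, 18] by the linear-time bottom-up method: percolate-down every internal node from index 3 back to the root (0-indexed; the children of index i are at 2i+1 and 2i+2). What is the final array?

[29, 25, 22, 20, 7, 5, 10, 18]

sift down from index 3: already satisfies heap property
sift down from index 2: already satisfies heap property
sift down from index 1: already satisfies heap property
sift down from index 0:
  22 vs larger child 29 at index 2, swap → [29, 25, 22, 20, 7, 5, 10, 18]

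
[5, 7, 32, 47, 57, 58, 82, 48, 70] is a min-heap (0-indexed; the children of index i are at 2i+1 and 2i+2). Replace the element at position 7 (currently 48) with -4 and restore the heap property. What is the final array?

set index 7 from 48 to -4 → [5, 7, 32, 47, 57, 58, 82, -4, 70]
-4 < parent 47 at index 3, swap → [5, 7, 32, -4, 57, 58, 82, 47, 70]
-4 < parent 7 at index 1, swap → [5, -4, 32, 7, 57, 58, 82, 47, 70]
-4 < parent 5 at index 0, swap → [-4, 5, 32, 7, 57, 58, 82, 47, 70]

[-4, 5, 32, 7, 57, 58, 82, 47, 70]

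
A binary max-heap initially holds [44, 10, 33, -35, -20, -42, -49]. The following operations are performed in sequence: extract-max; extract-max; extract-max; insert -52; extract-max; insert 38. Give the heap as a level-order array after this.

[38, -35, -42, -52, -49]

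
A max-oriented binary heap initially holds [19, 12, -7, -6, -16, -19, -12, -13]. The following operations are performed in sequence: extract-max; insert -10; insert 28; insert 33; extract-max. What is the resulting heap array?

[28, 12, -7, -6, -16, -19, -12, -13, -10]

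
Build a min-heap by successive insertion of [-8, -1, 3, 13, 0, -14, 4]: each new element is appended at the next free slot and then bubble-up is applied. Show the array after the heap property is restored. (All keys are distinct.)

Insert -8:
  append -8 at index 0 → [-8] (no swap needed)
Insert -1:
  append -1 at index 1 → [-8, -1] (no swap needed)
Insert 3:
  append 3 at index 2 → [-8, -1, 3] (no swap needed)
Insert 13:
  append 13 at index 3 → [-8, -1, 3, 13] (no swap needed)
Insert 0:
  append 0 at index 4 → [-8, -1, 3, 13, 0] (no swap needed)
Insert -14:
  append -14 at index 5 → [-8, -1, 3, 13, 0, -14]
  -14 < parent 3 at index 2, swap → [-8, -1, -14, 13, 0, 3]
  -14 < parent -8 at index 0, swap → [-14, -1, -8, 13, 0, 3]
Insert 4:
  append 4 at index 6 → [-14, -1, -8, 13, 0, 3, 4] (no swap needed)

[-14, -1, -8, 13, 0, 3, 4]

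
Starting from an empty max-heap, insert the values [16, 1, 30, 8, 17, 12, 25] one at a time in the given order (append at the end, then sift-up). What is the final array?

Insert 16:
  append 16 at index 0 → [16] (no swap needed)
Insert 1:
  append 1 at index 1 → [16, 1] (no swap needed)
Insert 30:
  append 30 at index 2 → [16, 1, 30]
  30 > parent 16 at index 0, swap → [30, 1, 16]
Insert 8:
  append 8 at index 3 → [30, 1, 16, 8]
  8 > parent 1 at index 1, swap → [30, 8, 16, 1]
Insert 17:
  append 17 at index 4 → [30, 8, 16, 1, 17]
  17 > parent 8 at index 1, swap → [30, 17, 16, 1, 8]
Insert 12:
  append 12 at index 5 → [30, 17, 16, 1, 8, 12] (no swap needed)
Insert 25:
  append 25 at index 6 → [30, 17, 16, 1, 8, 12, 25]
  25 > parent 16 at index 2, swap → [30, 17, 25, 1, 8, 12, 16]

[30, 17, 25, 1, 8, 12, 16]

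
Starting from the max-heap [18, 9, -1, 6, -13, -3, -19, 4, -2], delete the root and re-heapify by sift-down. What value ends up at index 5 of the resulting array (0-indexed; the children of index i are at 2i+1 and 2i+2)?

remove root 18; move last element -2 to root → [-2, 9, -1, 6, -13, -3, -19, 4]
-2 vs larger child 9 at index 1, swap → [9, -2, -1, 6, -13, -3, -19, 4]
-2 vs larger child 6 at index 3, swap → [9, 6, -1, -2, -13, -3, -19, 4]
-2 vs only child 4 at index 7, swap → [9, 6, -1, 4, -13, -3, -19, -2]
resulting array: [9, 6, -1, 4, -13, -3, -19, -2]

-3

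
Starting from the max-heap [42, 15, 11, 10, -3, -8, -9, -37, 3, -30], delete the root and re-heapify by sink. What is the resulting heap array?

remove root 42; move last element -30 to root → [-30, 15, 11, 10, -3, -8, -9, -37, 3]
-30 vs larger child 15 at index 1, swap → [15, -30, 11, 10, -3, -8, -9, -37, 3]
-30 vs larger child 10 at index 3, swap → [15, 10, 11, -30, -3, -8, -9, -37, 3]
-30 vs larger child 3 at index 8, swap → [15, 10, 11, 3, -3, -8, -9, -37, -30]

[15, 10, 11, 3, -3, -8, -9, -37, -30]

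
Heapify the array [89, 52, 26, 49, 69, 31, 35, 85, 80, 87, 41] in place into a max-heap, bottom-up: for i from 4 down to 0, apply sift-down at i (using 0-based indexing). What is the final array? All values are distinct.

[89, 87, 35, 85, 69, 31, 26, 49, 80, 52, 41]

sift down from index 4:
  69 vs larger child 87 at index 9, swap → [89, 52, 26, 49, 87, 31, 35, 85, 80, 69, 41]
sift down from index 3:
  49 vs larger child 85 at index 7, swap → [89, 52, 26, 85, 87, 31, 35, 49, 80, 69, 41]
sift down from index 2:
  26 vs larger child 35 at index 6, swap → [89, 52, 35, 85, 87, 31, 26, 49, 80, 69, 41]
sift down from index 1:
  52 vs larger child 87 at index 4, swap → [89, 87, 35, 85, 52, 31, 26, 49, 80, 69, 41]
  52 vs larger child 69 at index 9, swap → [89, 87, 35, 85, 69, 31, 26, 49, 80, 52, 41]
sift down from index 0: already satisfies heap property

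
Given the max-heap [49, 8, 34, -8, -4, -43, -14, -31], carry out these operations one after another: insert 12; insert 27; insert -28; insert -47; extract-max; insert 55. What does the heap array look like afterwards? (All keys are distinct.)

[55, 27, 34, 8, 12, -14, -47, -31, -8, -4, -28, -43]

insert 12:
  append 12 at index 8 → [49, 8, 34, -8, -4, -43, -14, -31, 12]
  12 > parent -8 at index 3, swap → [49, 8, 34, 12, -4, -43, -14, -31, -8]
  12 > parent 8 at index 1, swap → [49, 12, 34, 8, -4, -43, -14, -31, -8]
insert 27:
  append 27 at index 9 → [49, 12, 34, 8, -4, -43, -14, -31, -8, 27]
  27 > parent -4 at index 4, swap → [49, 12, 34, 8, 27, -43, -14, -31, -8, -4]
  27 > parent 12 at index 1, swap → [49, 27, 34, 8, 12, -43, -14, -31, -8, -4]
insert -28:
  append -28 at index 10 → [49, 27, 34, 8, 12, -43, -14, -31, -8, -4, -28] (no swap needed)
insert -47:
  append -47 at index 11 → [49, 27, 34, 8, 12, -43, -14, -31, -8, -4, -28, -47] (no swap needed)
extract-max → returns 49:
  remove root 49; move last element -47 to root → [-47, 27, 34, 8, 12, -43, -14, -31, -8, -4, -28]
  -47 vs larger child 34 at index 2, swap → [34, 27, -47, 8, 12, -43, -14, -31, -8, -4, -28]
  -47 vs larger child -14 at index 6, swap → [34, 27, -14, 8, 12, -43, -47, -31, -8, -4, -28]
insert 55:
  append 55 at index 11 → [34, 27, -14, 8, 12, -43, -47, -31, -8, -4, -28, 55]
  55 > parent -43 at index 5, swap → [34, 27, -14, 8, 12, 55, -47, -31, -8, -4, -28, -43]
  55 > parent -14 at index 2, swap → [34, 27, 55, 8, 12, -14, -47, -31, -8, -4, -28, -43]
  55 > parent 34 at index 0, swap → [55, 27, 34, 8, 12, -14, -47, -31, -8, -4, -28, -43]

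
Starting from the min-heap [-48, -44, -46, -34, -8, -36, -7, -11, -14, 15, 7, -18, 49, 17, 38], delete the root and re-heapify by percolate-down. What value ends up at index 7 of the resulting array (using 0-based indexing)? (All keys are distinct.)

remove root -48; move last element 38 to root → [38, -44, -46, -34, -8, -36, -7, -11, -14, 15, 7, -18, 49, 17]
38 vs smaller child -46 at index 2, swap → [-46, -44, 38, -34, -8, -36, -7, -11, -14, 15, 7, -18, 49, 17]
38 vs smaller child -36 at index 5, swap → [-46, -44, -36, -34, -8, 38, -7, -11, -14, 15, 7, -18, 49, 17]
38 vs smaller child -18 at index 11, swap → [-46, -44, -36, -34, -8, -18, -7, -11, -14, 15, 7, 38, 49, 17]
resulting array: [-46, -44, -36, -34, -8, -18, -7, -11, -14, 15, 7, 38, 49, 17]

-11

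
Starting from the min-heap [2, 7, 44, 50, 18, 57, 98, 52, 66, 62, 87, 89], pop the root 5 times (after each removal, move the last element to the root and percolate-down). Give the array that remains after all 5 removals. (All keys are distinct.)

[52, 62, 57, 66, 87, 89, 98]

extract-min #1 returns 2:
  remove root 2; move last element 89 to root → [89, 7, 44, 50, 18, 57, 98, 52, 66, 62, 87]
  89 vs smaller child 7 at index 1, swap → [7, 89, 44, 50, 18, 57, 98, 52, 66, 62, 87]
  89 vs smaller child 18 at index 4, swap → [7, 18, 44, 50, 89, 57, 98, 52, 66, 62, 87]
  89 vs smaller child 62 at index 9, swap → [7, 18, 44, 50, 62, 57, 98, 52, 66, 89, 87]
extract-min #2 returns 7:
  remove root 7; move last element 87 to root → [87, 18, 44, 50, 62, 57, 98, 52, 66, 89]
  87 vs smaller child 18 at index 1, swap → [18, 87, 44, 50, 62, 57, 98, 52, 66, 89]
  87 vs smaller child 50 at index 3, swap → [18, 50, 44, 87, 62, 57, 98, 52, 66, 89]
  87 vs smaller child 52 at index 7, swap → [18, 50, 44, 52, 62, 57, 98, 87, 66, 89]
extract-min #3 returns 18:
  remove root 18; move last element 89 to root → [89, 50, 44, 52, 62, 57, 98, 87, 66]
  89 vs smaller child 44 at index 2, swap → [44, 50, 89, 52, 62, 57, 98, 87, 66]
  89 vs smaller child 57 at index 5, swap → [44, 50, 57, 52, 62, 89, 98, 87, 66]
extract-min #4 returns 44:
  remove root 44; move last element 66 to root → [66, 50, 57, 52, 62, 89, 98, 87]
  66 vs smaller child 50 at index 1, swap → [50, 66, 57, 52, 62, 89, 98, 87]
  66 vs smaller child 52 at index 3, swap → [50, 52, 57, 66, 62, 89, 98, 87]
extract-min #5 returns 50:
  remove root 50; move last element 87 to root → [87, 52, 57, 66, 62, 89, 98]
  87 vs smaller child 52 at index 1, swap → [52, 87, 57, 66, 62, 89, 98]
  87 vs smaller child 62 at index 4, swap → [52, 62, 57, 66, 87, 89, 98]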